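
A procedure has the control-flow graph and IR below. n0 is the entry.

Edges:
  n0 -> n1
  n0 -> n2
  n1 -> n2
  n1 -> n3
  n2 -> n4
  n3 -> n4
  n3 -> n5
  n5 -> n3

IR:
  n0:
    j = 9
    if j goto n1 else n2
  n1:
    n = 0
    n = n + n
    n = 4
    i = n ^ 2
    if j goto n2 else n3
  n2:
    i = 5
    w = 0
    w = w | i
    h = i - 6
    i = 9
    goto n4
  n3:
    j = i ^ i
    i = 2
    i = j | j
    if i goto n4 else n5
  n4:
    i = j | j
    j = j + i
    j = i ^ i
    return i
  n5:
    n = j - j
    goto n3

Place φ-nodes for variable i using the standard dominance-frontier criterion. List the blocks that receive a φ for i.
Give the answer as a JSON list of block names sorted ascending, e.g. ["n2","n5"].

Answer: ["n2", "n3", "n4"]

Derivation:
idom tree: n1←n0 n2←n0 n3←n1 n4←n0 n5←n3
Dom∩ at merges:
  n2: preds {n0,n1}: {n0} ∩ {n0,n1} = {n0}; idom=n0
  n3: preds {n1,n5}: {n0,n1} ∩ {n0,n1,n3,n5} = {n0,n1}; idom=n1
  n4: preds {n2,n3}: {n0,n2} ∩ {n0,n1,n3} = {n0}; idom=n0

DF derivation:
  join n2 pred n0: · stop@n0
  join n2 pred n1: n1 stop@n0
  join n3 pred n1: · stop@n1
  join n3 pred n5: n5→n3 stop@n1
  join n4 pred n2: n2 stop@n0
  join n4 pred n3: n3→n1 stop@n0
  n0: DF=∅
  n1: DF={n2,n4}
  n2: DF={n4}
  n3: DF={n3,n4}
  n4: DF=∅
  n5: DF={n3}

φ for i: defs {n1,n2,n3,n4}
  DF⁺ = {n2,n3,n4}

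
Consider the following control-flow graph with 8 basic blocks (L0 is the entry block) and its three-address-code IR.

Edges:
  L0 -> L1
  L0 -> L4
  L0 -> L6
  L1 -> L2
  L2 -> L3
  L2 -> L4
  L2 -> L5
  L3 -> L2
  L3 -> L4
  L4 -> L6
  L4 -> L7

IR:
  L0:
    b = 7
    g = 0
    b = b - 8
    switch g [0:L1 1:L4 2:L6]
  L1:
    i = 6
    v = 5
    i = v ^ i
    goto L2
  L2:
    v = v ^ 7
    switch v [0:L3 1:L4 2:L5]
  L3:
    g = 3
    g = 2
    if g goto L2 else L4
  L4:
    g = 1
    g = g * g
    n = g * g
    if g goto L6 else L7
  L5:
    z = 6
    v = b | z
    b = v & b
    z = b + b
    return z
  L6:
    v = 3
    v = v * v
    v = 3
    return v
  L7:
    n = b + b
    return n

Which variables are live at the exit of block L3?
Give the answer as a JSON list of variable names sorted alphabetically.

def/use:
  L0 def {b,g} use ∅
  L1 def {i,v} use ∅
  L2 def {v} use {v}
  L3 def {g} use ∅
  L4 def {g,n} use ∅
  L5 def {b,v,z} use {b}
  L6 def {v} use ∅
  L7 def {n} use {b}

Backward fixpoint:
  L0 li=∅ lo={b}
  L1 li={b} lo={b,v}
  L2 li={b,v} lo={b,v}
  L3 li={b,v} lo={b,v}
  L4 li={b} lo={b}
  L5 li={b} lo=∅
  L6 li=∅ lo=∅
  L7 li={b} lo=∅

live-out(L3) = ["b", "v"]

Answer: ["b", "v"]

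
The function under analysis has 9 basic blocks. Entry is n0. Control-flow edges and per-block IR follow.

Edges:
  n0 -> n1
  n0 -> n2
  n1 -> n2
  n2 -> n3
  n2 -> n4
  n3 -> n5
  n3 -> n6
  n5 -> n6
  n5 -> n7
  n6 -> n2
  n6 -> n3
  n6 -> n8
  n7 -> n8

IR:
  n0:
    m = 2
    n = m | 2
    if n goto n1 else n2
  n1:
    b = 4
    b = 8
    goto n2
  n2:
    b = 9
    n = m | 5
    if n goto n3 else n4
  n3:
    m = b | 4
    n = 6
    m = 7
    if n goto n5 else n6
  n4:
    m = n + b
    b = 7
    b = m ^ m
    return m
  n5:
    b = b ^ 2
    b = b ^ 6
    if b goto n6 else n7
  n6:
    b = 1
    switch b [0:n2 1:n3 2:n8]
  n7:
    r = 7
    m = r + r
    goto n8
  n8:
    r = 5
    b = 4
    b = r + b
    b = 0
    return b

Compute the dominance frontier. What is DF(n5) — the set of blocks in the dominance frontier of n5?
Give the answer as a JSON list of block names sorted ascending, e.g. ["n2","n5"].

idom tree: n1←n0 n2←n0 n3←n2 n4←n2 n5←n3 n6←n3 n7←n5 n8←n3
Dom at joins:
  n2: preds {n0,n1,n6}: {n0} ∩ {n0,n1} ∩ {n0,n2,n3,n6} = {n0}; idom=n0
  n3: preds {n2,n6}: {n0,n2} ∩ {n0,n2,n3,n6} = {n0,n2}; idom=n2
  n6: preds {n3,n5}: {n0,n2,n3} ∩ {n0,n2,n3,n5} = {n0,n2,n3}; idom=n3
  n8: preds {n6,n7}: {n0,n2,n3,n6} ∩ {n0,n2,n3,n5,n7} = {n0,n2,n3}; idom=n3

DF walk-up:
  n2←n0: walk · to n0
  n2←n1: walk n1 to n0
  n2←n6: walk n6→n3→n2 to n0
  n3←n2: walk · to n2
  n3←n6: walk n6→n3 to n2
  n6←n3: walk · to n3
  n6←n5: walk n5 to n3
  n8←n6: walk n6 to n3
  n8←n7: walk n7→n5 to n3
  n0: DF=∅
  n1: DF={n2}
  n2: DF={n2}
  n3: DF={n2,n3}
  n4: DF=∅
  n5: DF={n6,n8}
  n6: DF={n2,n3,n8}
  n7: DF={n8}
  n8: DF=∅

DF(n5) = ["n6", "n8"]

Answer: ["n6", "n8"]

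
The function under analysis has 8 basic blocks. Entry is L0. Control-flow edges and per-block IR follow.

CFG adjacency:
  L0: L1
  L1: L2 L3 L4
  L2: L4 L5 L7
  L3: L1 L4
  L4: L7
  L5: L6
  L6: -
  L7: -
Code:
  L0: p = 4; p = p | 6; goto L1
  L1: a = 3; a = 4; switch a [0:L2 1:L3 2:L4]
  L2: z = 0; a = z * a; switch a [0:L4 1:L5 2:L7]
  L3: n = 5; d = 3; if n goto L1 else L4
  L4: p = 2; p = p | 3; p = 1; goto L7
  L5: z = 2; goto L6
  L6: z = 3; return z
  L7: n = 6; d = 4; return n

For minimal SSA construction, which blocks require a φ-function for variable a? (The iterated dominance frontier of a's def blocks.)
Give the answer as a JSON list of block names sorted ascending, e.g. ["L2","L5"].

idom tree: L1←L0 L2←L1 L3←L1 L4←L1 L5←L2 L6←L5 L7←L1
Dom at joins:
  L1: preds {L0,L3}: {L0} ∩ {L0,L1,L3} = {L0}; idom=L0
  L4: preds {L1,L2,L3}: {L0,L1} ∩ {L0,L1,L2} ∩ {L0,L1,L3} = {L0,L1}; idom=L1
  L7: preds {L2,L4}: {L0,L1,L2} ∩ {L0,L1,L4} = {L0,L1}; idom=L1

DF walk-up:
  L1←L0: walk · to L0
  L1←L3: walk L3→L1 to L0
  L4←L1: walk · to L1
  L4←L2: walk L2 to L1
  L4←L3: walk L3 to L1
  L7←L2: walk L2 to L1
  L7←L4: walk L4 to L1
  L0 → ∅
  L1 → {L1}
  L2 → {L4,L7}
  L3 → {L1,L4}
  L4 → {L7}
  L5 → ∅
  L6 → ∅
  L7 → ∅

φ for a: defs {L1,L2}
  DF⁺ = {L1,L4,L7}

Answer: ["L1", "L4", "L7"]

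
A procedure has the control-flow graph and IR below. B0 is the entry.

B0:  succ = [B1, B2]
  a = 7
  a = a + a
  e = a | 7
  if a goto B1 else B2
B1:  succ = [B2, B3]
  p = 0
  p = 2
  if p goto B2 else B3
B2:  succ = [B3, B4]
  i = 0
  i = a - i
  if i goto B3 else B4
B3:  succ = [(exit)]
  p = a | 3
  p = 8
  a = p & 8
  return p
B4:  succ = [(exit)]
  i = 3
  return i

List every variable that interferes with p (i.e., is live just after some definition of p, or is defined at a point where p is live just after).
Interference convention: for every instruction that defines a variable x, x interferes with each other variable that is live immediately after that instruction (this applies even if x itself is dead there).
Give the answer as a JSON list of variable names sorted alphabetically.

Answer: ["a"]

Working:
def/use:
  B0: {a,e} / ∅
  B1: {p} / ∅
  B2: {i} / {a}
  B3: {a,p} / {a}
  B4: {i} / ∅

Liveness:
  B0 li=∅ lo={a}
  B1 li={a} lo={a}
  B2 li={a} lo={a}
  B3 li={a} lo=∅
  B4 li=∅ lo=∅

Interfere edges:
  a↔{e,i,p}
  e↔{a}
  i↔{a}
  p↔{a}

N(p) = ["a"]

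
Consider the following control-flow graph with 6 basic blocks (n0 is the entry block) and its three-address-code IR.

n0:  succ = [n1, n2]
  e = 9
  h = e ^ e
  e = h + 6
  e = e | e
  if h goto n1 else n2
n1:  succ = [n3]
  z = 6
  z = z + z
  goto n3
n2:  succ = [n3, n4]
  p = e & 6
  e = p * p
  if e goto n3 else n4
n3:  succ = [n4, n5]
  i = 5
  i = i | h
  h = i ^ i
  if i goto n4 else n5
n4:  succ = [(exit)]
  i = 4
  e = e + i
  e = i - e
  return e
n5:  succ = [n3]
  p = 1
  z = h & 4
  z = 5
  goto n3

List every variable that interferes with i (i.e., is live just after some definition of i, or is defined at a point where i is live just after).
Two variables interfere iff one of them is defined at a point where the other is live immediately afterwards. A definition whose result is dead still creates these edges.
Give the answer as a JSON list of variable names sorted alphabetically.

Answer: ["e", "h"]

Working:
def/use:
  n0: {e,h} / ∅
  n1: {z} / ∅
  n2: {e,p} / {e}
  n3: {h,i} / {h}
  n4: {e,i} / {e}
  n5: {p,z} / {h}

Liveness:
  live n0: ∅→{e,h}
  live n1: {e,h}→{e,h}
  live n2: {e,h}→{e,h}
  live n3: {e,h}→{e,h}
  live n4: {e}→∅
  live n5: {e,h}→{e,h}

Interfere edges:
  e: {h,i,p,z}
  h: {e,i,p,z}
  i: {e,h}
  p: {e,h}
  z: {e,h}

N(i) = ["e", "h"]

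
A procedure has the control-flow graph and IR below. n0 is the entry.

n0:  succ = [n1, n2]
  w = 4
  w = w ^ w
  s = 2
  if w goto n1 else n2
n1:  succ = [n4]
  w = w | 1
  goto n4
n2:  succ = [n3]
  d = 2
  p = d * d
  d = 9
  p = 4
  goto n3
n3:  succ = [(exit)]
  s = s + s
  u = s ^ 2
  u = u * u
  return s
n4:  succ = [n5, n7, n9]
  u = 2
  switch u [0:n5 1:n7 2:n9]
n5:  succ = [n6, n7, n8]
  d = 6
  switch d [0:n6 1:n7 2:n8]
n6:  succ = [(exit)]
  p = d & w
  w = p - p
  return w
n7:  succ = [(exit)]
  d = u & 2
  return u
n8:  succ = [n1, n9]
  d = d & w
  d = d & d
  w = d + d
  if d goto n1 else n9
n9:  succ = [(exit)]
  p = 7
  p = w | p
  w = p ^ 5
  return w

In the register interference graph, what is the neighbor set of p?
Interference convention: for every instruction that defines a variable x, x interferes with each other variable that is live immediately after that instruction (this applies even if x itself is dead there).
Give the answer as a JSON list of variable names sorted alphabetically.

Per-block:
  n0: {s,w} / ∅
  n1: {w} / {w}
  n2: {d,p} / ∅
  n3: {s,u} / {s}
  n4: {u} / ∅
  n5: {d} / ∅
  n6: {p,w} / {d,w}
  n7: {d} / {u}
  n8: {d,w} / {d,w}
  n9: {p,w} / {w}

Liveness:
  n0 li=∅ lo={s,w}
  n1 li={w} lo={w}
  n2 li={s} lo={s}
  n3 li={s} lo=∅
  n4 li={w} lo={u,w}
  n5 li={u,w} lo={d,u,w}
  n6 li={d,w} lo=∅
  n7 li={u} lo=∅
  n8 li={d,w} lo={w}
  n9 li={w} lo=∅

Interfere edges:
  d: {s,u,w}
  p: {s,w}
  s: {d,p,u,w}
  u: {d,s,w}
  w: {d,p,s,u}

N(p) = ["s", "w"]

Answer: ["s", "w"]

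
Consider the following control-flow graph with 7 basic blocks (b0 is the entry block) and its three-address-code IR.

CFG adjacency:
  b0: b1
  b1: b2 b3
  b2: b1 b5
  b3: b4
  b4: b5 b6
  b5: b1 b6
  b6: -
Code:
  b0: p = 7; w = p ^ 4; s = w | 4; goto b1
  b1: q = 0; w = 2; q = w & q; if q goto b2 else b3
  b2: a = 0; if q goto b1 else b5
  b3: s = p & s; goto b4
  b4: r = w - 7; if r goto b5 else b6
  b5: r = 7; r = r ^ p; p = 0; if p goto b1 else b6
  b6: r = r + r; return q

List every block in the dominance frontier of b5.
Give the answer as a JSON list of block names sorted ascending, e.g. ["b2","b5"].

idom tree: b1←b0 b2←b1 b3←b1 b4←b3 b5←b1 b6←b1
Join-block Dom:
  b1: preds {b0,b2,b5}: {b0} ∩ {b0,b1,b2} ∩ {b0,b1,b5} = {b0}; idom=b0
  b5: preds {b2,b4}: {b0,b1,b2} ∩ {b0,b1,b3,b4} = {b0,b1}; idom=b1
  b6: preds {b4,b5}: {b0,b1,b3,b4} ∩ {b0,b1,b5} = {b0,b1}; idom=b1

DF walk-up:
  join b1 pred b0: · stop@b0
  join b1 pred b2: b2→b1 stop@b0
  join b1 pred b5: b5→b1 stop@b0
  join b5 pred b2: b2 stop@b1
  join b5 pred b4: b4→b3 stop@b1
  join b6 pred b4: b4→b3 stop@b1
  join b6 pred b5: b5 stop@b1
  DF(b0)=∅
  DF(b1)={b1}
  DF(b2)={b1,b5}
  DF(b3)={b5,b6}
  DF(b4)={b5,b6}
  DF(b5)={b1,b6}
  DF(b6)=∅

DF(b5) = ["b1", "b6"]

Answer: ["b1", "b6"]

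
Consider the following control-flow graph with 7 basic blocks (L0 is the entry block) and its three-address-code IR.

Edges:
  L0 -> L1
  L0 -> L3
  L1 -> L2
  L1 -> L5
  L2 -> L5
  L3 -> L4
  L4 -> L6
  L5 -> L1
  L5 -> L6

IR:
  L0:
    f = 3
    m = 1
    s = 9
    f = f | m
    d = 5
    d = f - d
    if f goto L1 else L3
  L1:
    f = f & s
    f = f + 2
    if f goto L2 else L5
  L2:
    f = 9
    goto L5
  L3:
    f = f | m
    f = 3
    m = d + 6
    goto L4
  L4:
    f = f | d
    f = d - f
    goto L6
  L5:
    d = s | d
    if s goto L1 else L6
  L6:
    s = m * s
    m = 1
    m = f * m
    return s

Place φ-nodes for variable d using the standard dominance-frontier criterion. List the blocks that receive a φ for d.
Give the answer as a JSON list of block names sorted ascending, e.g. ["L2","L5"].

idom tree: L1←L0 L2←L1 L3←L0 L4←L3 L5←L1 L6←L0
Dom at joins:
  L1: preds {L0,L5}: {L0} ∩ {L0,L1,L5} = {L0}; idom=L0
  L5: preds {L1,L2}: {L0,L1} ∩ {L0,L1,L2} = {L0,L1}; idom=L1
  L6: preds {L4,L5}: {L0,L3,L4} ∩ {L0,L1,L5} = {L0}; idom=L0

DF derivation:
  join L1 pred L0: · stop@L0
  join L1 pred L5: L5→L1 stop@L0
  join L5 pred L1: · stop@L1
  join L5 pred L2: L2 stop@L1
  join L6 pred L4: L4→L3 stop@L0
  join L6 pred L5: L5→L1 stop@L0
  DF(L0)=∅
  DF(L1)={L1,L6}
  DF(L2)={L5}
  DF(L3)={L6}
  DF(L4)={L6}
  DF(L5)={L1,L6}
  DF(L6)=∅

φ for d: defs {L0,L5}
  DF⁺ = {L1,L6}

Answer: ["L1", "L6"]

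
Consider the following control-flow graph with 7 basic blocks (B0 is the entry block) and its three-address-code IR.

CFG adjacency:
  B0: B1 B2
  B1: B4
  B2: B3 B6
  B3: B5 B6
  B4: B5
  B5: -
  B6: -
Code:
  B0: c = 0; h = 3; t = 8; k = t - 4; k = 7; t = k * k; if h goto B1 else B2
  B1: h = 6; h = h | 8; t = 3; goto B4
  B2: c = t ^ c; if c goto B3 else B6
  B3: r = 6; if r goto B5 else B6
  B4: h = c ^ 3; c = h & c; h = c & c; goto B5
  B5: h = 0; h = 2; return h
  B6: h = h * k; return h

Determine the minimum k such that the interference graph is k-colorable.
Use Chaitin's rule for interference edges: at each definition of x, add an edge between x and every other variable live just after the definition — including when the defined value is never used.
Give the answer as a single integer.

Answer: 4

Working:
Per-block:
  B0: def={c,h,k,t} ue=∅
  B1: def={h,t} ue=∅
  B2: def={c} ue={c,t}
  B3: def={r} ue=∅
  B4: def={c,h} ue={c}
  B5: def={h} ue=∅
  B6: def={h} ue={h,k}

Backward fixpoint:
  B0 li=∅ lo={c,h,k,t}
  B1 li={c} lo={c}
  B2 li={c,h,k,t} lo={h,k}
  B3 li={h,k} lo={h,k}
  B4 li={c} lo=∅
  B5 li=∅ lo=∅
  B6 li={h,k} lo=∅

Conflict graph:
  c↔{h,k,t}
  h↔{c,k,r,t}
  k↔{c,h,r,t}
  r↔{h,k}
  t↔{c,h,k}

Chromatic number:
  {c,h,k,t} pairwise interfere (4-clique) ⇒ χ ≥ 4
  4-colouring: c0={h}  c1={k}  c2={c,r}  c3={t}
  χ = 4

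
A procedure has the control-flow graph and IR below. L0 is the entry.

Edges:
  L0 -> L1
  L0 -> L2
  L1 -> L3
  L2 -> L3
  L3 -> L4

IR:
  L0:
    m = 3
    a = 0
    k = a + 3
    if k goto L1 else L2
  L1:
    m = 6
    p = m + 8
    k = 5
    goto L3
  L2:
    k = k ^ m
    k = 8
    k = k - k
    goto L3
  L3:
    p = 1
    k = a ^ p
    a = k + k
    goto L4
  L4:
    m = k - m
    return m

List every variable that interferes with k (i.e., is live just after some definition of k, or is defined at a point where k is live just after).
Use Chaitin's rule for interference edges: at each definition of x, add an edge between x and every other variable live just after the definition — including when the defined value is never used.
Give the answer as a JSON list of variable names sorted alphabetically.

Block summaries:
  L0 def {a,k,m} use ∅
  L1 def {k,m,p} use ∅
  L2 def {k} use {k,m}
  L3 def {a,k,p} use {a}
  L4 def {m} use {k,m}

Liveness:
  L0: in=∅ out={a,k,m}
  L1: in={a} out={a,m}
  L2: in={a,k,m} out={a,m}
  L3: in={a,m} out={k,m}
  L4: in={k,m} out=∅

Interfere edges:
  a: {k,m,p}
  k: {a,m}
  m: {a,k,p}
  p: {a,m}

N(k) = ["a", "m"]

Answer: ["a", "m"]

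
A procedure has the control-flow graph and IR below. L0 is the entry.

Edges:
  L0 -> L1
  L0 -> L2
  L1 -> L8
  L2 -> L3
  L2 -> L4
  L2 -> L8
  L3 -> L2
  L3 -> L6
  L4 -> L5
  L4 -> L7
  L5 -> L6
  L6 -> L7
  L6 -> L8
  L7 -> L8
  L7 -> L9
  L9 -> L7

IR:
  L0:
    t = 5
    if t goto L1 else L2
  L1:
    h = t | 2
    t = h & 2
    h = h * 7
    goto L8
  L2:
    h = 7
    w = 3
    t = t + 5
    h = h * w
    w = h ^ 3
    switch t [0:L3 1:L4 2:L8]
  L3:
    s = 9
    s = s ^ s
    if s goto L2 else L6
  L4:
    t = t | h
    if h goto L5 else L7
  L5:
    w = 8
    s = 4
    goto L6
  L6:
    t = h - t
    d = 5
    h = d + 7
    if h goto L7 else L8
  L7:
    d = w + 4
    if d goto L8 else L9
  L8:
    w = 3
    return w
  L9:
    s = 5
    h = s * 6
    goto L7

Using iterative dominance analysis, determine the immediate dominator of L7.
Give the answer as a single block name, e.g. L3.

Answer: L2

Derivation:
idom tree: L1←L0 L2←L0 L3←L2 L4←L2 L5←L4 L6←L2 L7←L2 L8←L0 L9←L7
Dom∩ at merges:
  L2: preds {L0,L3}: {L0} ∩ {L0,L2,L3} = {L0}; idom=L0
  L6: preds {L3,L5}: {L0,L2,L3} ∩ {L0,L2,L4,L5} = {L0,L2}; idom=L2
  L7: preds {L4,L6,L9}: {L0,L2,L4} ∩ {L0,L2,L6} ∩ {L0,L2,L7,L9} = {L0,L2}; idom=L2
  L8: preds {L1,L2,L6,L7}: {L0,L1} ∩ {L0,L2} ∩ {L0,L2,L6} ∩ {L0,L2,L7} = {L0}; idom=L0

idom(L7) = L2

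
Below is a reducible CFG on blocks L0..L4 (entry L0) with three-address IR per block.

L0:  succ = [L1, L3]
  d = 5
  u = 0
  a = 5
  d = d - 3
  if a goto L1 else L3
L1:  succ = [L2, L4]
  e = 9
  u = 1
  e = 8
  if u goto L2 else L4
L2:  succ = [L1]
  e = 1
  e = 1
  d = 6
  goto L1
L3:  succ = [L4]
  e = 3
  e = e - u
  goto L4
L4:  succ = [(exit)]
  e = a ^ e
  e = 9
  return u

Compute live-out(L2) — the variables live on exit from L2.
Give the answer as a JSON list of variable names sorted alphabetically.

def/use:
  L0 def {a,d,u} use ∅
  L1 def {e,u} use ∅
  L2 def {d,e} use ∅
  L3 def {e} use {u}
  L4 def {e} use {a,e,u}

Liveness:
  live L0: ∅→{a,u}
  live L1: {a}→{a,e,u}
  live L2: {a}→{a}
  live L3: {a,u}→{a,e,u}
  live L4: {a,e,u}→∅

live-out(L2) = ["a"]

Answer: ["a"]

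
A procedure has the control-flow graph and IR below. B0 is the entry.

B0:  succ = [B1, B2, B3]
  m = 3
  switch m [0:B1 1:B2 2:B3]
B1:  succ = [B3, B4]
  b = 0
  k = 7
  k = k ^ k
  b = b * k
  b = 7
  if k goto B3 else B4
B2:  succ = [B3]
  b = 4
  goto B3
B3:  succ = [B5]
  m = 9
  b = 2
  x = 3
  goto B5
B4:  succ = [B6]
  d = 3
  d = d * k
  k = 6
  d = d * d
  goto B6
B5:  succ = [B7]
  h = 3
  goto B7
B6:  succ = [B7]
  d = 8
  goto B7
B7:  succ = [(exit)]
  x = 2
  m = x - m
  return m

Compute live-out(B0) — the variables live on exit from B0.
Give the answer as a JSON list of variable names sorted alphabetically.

def/use:
  B0 def {m} use ∅
  B1 def {b,k} use ∅
  B2 def {b} use ∅
  B3 def {b,m,x} use ∅
  B4 def {d,k} use {k}
  B5 def {h} use ∅
  B6 def {d} use ∅
  B7 def {m,x} use {m}

Liveness:
  B0: in=∅ out={m}
  B1: in={m} out={k,m}
  B2: in=∅ out=∅
  B3: in=∅ out={m}
  B4: in={k,m} out={m}
  B5: in={m} out={m}
  B6: in={m} out={m}
  B7: in={m} out=∅

live-out(B0) = ["m"]

Answer: ["m"]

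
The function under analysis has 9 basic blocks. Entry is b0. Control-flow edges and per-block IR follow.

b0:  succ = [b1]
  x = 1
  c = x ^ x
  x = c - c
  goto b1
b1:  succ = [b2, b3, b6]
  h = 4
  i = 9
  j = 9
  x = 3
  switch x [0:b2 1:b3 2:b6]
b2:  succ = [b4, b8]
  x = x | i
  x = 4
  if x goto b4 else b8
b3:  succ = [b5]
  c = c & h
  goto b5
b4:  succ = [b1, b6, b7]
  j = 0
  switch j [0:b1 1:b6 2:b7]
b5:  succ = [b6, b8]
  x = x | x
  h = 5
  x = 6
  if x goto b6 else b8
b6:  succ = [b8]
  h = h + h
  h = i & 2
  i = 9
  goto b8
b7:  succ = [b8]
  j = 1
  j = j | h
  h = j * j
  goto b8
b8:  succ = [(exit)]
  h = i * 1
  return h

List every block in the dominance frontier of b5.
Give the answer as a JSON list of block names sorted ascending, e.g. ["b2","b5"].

idom tree: b1←b0 b2←b1 b3←b1 b4←b2 b5←b3 b6←b1 b7←b4 b8←b1
Dom at joins:
  b1: preds {b0,b4}: {b0} ∩ {b0,b1,b2,b4} = {b0}; idom=b0
  b6: preds {b1,b4,b5}: {b0,b1} ∩ {b0,b1,b2,b4} ∩ {b0,b1,b3,b5} = {b0,b1}; idom=b1
  b8: preds {b2,b5,b6,b7}: {b0,b1,b2} ∩ {b0,b1,b3,b5} ∩ {b0,b1,b6} ∩ {b0,b1,b2,b4,b7} = {b0,b1}; idom=b1

DF walk-up:
  join b1 pred b0: · stop@b0
  join b1 pred b4: b4→b2→b1 stop@b0
  join b6 pred b1: · stop@b1
  join b6 pred b4: b4→b2 stop@b1
  join b6 pred b5: b5→b3 stop@b1
  join b8 pred b2: b2 stop@b1
  join b8 pred b5: b5→b3 stop@b1
  join b8 pred b6: b6 stop@b1
  join b8 pred b7: b7→b4→b2 stop@b1
  b0: DF=∅
  b1: DF={b1}
  b2: DF={b1,b6,b8}
  b3: DF={b6,b8}
  b4: DF={b1,b6,b8}
  b5: DF={b6,b8}
  b6: DF={b8}
  b7: DF={b8}
  b8: DF=∅

DF(b5) = ["b6", "b8"]

Answer: ["b6", "b8"]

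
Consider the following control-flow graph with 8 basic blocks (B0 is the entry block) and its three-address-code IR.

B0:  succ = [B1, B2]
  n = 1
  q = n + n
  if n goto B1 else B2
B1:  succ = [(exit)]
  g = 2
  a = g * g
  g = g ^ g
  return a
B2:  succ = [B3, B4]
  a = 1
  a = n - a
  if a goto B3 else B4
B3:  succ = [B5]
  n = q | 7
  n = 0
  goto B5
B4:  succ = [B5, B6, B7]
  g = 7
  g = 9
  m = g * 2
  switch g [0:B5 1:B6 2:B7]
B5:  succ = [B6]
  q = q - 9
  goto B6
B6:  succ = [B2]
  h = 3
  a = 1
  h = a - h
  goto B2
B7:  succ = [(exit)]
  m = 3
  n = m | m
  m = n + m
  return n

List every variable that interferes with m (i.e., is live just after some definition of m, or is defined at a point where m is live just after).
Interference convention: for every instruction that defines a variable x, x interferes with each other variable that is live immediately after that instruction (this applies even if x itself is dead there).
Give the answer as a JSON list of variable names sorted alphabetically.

Per-block:
  B0: def={n,q} ue=∅
  B1: def={a,g} ue=∅
  B2: def={a} ue={n}
  B3: def={n} ue={q}
  B4: def={g,m} ue=∅
  B5: def={q} ue={q}
  B6: def={a,h} ue=∅
  B7: def={m,n} ue=∅

Liveness:
  live B0: ∅→{n,q}
  live B1: ∅→∅
  live B2: {n,q}→{n,q}
  live B3: {q}→{n,q}
  live B4: {n,q}→{n,q}
  live B5: {n,q}→{n,q}
  live B6: {n,q}→{n,q}
  live B7: ∅→∅

Interference:
  a — {g,h,n,q}
  g — {a,m,n,q}
  h — {a,n,q}
  m — {g,n,q}
  n — {a,g,h,m,q}
  q — {a,g,h,m,n}

N(m) = ["g", "n", "q"]

Answer: ["g", "n", "q"]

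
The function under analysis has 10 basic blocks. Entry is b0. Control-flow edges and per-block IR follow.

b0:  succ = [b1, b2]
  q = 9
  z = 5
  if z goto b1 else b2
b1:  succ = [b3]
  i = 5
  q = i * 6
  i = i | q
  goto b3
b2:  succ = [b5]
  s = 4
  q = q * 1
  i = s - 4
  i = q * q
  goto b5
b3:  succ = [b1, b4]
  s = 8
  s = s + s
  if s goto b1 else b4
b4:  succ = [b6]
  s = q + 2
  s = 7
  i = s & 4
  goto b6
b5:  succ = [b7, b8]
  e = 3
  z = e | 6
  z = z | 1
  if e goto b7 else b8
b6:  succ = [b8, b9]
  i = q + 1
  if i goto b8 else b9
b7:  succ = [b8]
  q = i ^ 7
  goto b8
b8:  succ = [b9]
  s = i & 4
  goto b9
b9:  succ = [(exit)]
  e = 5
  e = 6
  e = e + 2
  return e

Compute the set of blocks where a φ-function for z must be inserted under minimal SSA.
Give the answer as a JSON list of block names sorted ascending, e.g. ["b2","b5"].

Answer: ["b8", "b9"]

Derivation:
idom tree: b1←b0 b2←b0 b3←b1 b4←b3 b5←b2 b6←b4 b7←b5 b8←b0 b9←b0
Join-block Dom:
  b1: preds {b0,b3}: {b0} ∩ {b0,b1,b3} = {b0}; idom=b0
  b8: preds {b5,b6,b7}: {b0,b2,b5} ∩ {b0,b1,b3,b4,b6} ∩ {b0,b2,b5,b7} = {b0}; idom=b0
  b9: preds {b6,b8}: {b0,b1,b3,b4,b6} ∩ {b0,b8} = {b0}; idom=b0

DF derivation:
  b1←b0: walk · to b0
  b1←b3: walk b3→b1 to b0
  b8←b5: walk b5→b2 to b0
  b8←b6: walk b6→b4→b3→b1 to b0
  b8←b7: walk b7→b5→b2 to b0
  b9←b6: walk b6→b4→b3→b1 to b0
  b9←b8: walk b8 to b0
  DF(b0)=∅
  DF(b1)={b1,b8,b9}
  DF(b2)={b8}
  DF(b3)={b1,b8,b9}
  DF(b4)={b8,b9}
  DF(b5)={b8}
  DF(b6)={b8,b9}
  DF(b7)={b8}
  DF(b8)={b9}
  DF(b9)=∅

φ for z: defs {b0,b5}
  DF⁺ = {b8,b9}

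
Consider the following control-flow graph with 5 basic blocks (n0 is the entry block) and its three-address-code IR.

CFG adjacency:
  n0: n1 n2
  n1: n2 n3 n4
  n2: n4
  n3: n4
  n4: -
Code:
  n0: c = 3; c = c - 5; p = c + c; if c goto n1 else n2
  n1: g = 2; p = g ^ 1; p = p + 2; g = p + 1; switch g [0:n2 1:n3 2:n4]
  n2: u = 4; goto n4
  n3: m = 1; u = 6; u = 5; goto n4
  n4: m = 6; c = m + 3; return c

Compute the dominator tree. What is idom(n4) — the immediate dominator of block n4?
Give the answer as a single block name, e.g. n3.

idom tree: n1←n0 n2←n0 n3←n1 n4←n0
Join-block Dom:
  n2: preds {n0,n1}: {n0} ∩ {n0,n1} = {n0}; idom=n0
  n4: preds {n1,n2,n3}: {n0,n1} ∩ {n0,n2} ∩ {n0,n1,n3} = {n0}; idom=n0

idom(n4) = n0

Answer: n0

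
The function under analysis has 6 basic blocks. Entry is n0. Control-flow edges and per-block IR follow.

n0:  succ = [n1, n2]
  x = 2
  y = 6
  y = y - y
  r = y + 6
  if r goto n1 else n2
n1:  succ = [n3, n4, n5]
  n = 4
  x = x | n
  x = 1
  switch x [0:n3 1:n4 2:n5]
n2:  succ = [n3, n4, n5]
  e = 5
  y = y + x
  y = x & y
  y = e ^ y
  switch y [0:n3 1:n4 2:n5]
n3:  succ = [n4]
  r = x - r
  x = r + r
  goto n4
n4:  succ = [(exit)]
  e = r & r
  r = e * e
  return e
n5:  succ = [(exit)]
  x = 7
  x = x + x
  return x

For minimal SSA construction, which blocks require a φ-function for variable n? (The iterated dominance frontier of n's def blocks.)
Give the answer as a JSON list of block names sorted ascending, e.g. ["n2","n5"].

idom tree: n1←n0 n2←n0 n3←n0 n4←n0 n5←n0
Dom∩ at merges:
  n3: preds {n1,n2}: {n0,n1} ∩ {n0,n2} = {n0}; idom=n0
  n4: preds {n1,n2,n3}: {n0,n1} ∩ {n0,n2} ∩ {n0,n3} = {n0}; idom=n0
  n5: preds {n1,n2}: {n0,n1} ∩ {n0,n2} = {n0}; idom=n0

Frontier:
  join n3 pred n1: n1 stop@n0
  join n3 pred n2: n2 stop@n0
  join n4 pred n1: n1 stop@n0
  join n4 pred n2: n2 stop@n0
  join n4 pred n3: n3 stop@n0
  join n5 pred n1: n1 stop@n0
  join n5 pred n2: n2 stop@n0
  n0 → ∅
  n1 → {n3,n4,n5}
  n2 → {n3,n4,n5}
  n3 → {n4}
  n4 → ∅
  n5 → ∅

φ for n: defs {n1}
  DF⁺ = {n3,n4,n5}

Answer: ["n3", "n4", "n5"]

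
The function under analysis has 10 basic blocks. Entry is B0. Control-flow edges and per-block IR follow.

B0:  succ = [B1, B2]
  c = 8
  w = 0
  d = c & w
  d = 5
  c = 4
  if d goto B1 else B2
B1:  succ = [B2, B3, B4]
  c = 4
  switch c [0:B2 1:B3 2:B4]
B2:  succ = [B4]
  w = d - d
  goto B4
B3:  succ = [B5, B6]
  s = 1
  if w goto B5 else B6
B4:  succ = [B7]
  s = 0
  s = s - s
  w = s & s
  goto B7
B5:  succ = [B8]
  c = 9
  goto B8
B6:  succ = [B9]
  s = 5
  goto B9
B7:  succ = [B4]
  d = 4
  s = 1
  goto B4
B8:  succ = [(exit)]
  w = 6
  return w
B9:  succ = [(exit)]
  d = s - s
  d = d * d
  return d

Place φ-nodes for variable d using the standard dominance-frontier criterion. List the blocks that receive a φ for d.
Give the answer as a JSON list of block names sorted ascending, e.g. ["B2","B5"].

idom tree: B1←B0 B2←B0 B3←B1 B4←B0 B5←B3 B6←B3 B7←B4 B8←B5 B9←B6
Dom∩ at merges:
  B2: preds {B0,B1}: {B0} ∩ {B0,B1} = {B0}; idom=B0
  B4: preds {B1,B2,B7}: {B0,B1} ∩ {B0,B2} ∩ {B0,B4,B7} = {B0}; idom=B0

DF derivation:
  join B2 pred B0: · stop@B0
  join B2 pred B1: B1 stop@B0
  join B4 pred B1: B1 stop@B0
  join B4 pred B2: B2 stop@B0
  join B4 pred B7: B7→B4 stop@B0
  DF(B0)=∅
  DF(B1)={B2,B4}
  DF(B2)={B4}
  DF(B3)=∅
  DF(B4)={B4}
  DF(B5)=∅
  DF(B6)=∅
  DF(B7)={B4}
  DF(B8)=∅
  DF(B9)=∅

φ for d: defs {B0,B7,B9}
  DF⁺ = {B4}

Answer: ["B4"]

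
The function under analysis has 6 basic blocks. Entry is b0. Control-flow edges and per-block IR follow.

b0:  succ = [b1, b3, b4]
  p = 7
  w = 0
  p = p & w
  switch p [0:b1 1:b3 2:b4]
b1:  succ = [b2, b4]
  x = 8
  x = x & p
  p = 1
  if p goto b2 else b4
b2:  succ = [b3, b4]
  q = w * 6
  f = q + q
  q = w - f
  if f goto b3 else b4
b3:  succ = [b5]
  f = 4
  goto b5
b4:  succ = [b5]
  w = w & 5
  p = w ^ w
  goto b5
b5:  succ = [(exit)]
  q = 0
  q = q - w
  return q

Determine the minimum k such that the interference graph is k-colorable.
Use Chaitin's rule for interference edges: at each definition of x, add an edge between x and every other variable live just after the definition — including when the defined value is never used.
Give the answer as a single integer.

def/use:
  b0: def={p,w} ue=∅
  b1: def={p,x} ue={p}
  b2: def={f,q} ue={w}
  b3: def={f} ue=∅
  b4: def={p,w} ue={w}
  b5: def={q} ue={w}

Backward fixpoint:
  b0 li=∅ lo={p,w}
  b1 li={p,w} lo={w}
  b2 li={w} lo={w}
  b3 li={w} lo={w}
  b4 li={w} lo={w}
  b5 li={w} lo=∅

Interference:
  f — {q,w}
  p — {w,x}
  q — {f,w}
  w — {f,p,q,x}
  x — {p,w}

Chromatic number:
  {f,q,w} pairwise interfere (3-clique) ⇒ χ ≥ 3
  3-colouring: c0={w}  c1={f,p}  c2={q,x}
  χ = 3

Answer: 3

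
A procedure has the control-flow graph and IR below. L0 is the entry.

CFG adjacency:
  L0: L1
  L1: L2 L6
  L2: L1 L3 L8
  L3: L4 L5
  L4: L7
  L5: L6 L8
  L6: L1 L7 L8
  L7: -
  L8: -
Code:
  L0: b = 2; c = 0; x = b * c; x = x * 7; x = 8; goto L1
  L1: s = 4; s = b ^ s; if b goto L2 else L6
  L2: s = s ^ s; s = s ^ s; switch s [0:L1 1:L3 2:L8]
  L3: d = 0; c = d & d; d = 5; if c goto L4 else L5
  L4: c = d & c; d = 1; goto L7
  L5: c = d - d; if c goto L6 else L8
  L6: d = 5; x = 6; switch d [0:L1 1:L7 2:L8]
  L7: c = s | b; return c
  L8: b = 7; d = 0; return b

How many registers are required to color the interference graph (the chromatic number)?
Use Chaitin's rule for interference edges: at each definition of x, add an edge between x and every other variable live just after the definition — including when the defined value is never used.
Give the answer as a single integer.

def/use:
  L0: def={b,c,x} ue=∅
  L1: def={s} ue={b}
  L2: def={s} ue={s}
  L3: def={c,d} ue=∅
  L4: def={c,d} ue={c,d}
  L5: def={c} ue={d}
  L6: def={d,x} ue=∅
  L7: def={c} ue={b,s}
  L8: def={b,d} ue=∅

Backward fixpoint:
  L0 li=∅ lo={b}
  L1 li={b} lo={b,s}
  L2 li={b,s} lo={b,s}
  L3 li={b,s} lo={b,c,d,s}
  L4 li={b,c,d,s} lo={b,s}
  L5 li={b,d,s} lo={b,s}
  L6 li={b,s} lo={b,s}
  L7 li={b,s} lo=∅
  L8 li=∅ lo=∅

Conflict graph:
  b: {c,d,s,x}
  c: {b,d,s}
  d: {b,c,s,x}
  s: {b,c,d,x}
  x: {b,d,s}

Colouring:
  {b,c,d,s} pairwise interfere (4-clique) ⇒ χ ≥ 4
  4-colouring: R0={b}  R1={d}  R2={s}  R3={c,x}
  χ = 4

Answer: 4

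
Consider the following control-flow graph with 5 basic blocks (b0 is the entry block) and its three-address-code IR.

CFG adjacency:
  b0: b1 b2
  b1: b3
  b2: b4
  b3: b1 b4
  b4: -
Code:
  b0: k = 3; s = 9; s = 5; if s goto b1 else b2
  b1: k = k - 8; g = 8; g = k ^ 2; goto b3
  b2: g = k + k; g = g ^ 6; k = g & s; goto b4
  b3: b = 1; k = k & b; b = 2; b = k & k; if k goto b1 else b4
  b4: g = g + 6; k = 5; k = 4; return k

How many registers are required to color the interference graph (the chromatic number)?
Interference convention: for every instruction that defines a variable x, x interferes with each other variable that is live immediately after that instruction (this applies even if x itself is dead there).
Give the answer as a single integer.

Answer: 3

Working:
Block summaries:
  b0: def={k,s} ue=∅
  b1: def={g,k} ue={k}
  b2: def={g,k} ue={k,s}
  b3: def={b,k} ue={k}
  b4: def={g,k} ue={g}

Backward fixpoint:
  b0: in=∅ out={k,s}
  b1: in={k} out={g,k}
  b2: in={k,s} out={g}
  b3: in={g,k} out={g,k}
  b4: in={g} out=∅

Conflict graph:
  b↔{g,k}
  g↔{b,k,s}
  k↔{b,g,s}
  s↔{g,k}

Chromatic number:
  lower bound: {b,g,k} mutually conflict ⇒ χ ≥ 3
  3-colouring: R0={g}  R1={k}  R2={b,s}
  χ = 3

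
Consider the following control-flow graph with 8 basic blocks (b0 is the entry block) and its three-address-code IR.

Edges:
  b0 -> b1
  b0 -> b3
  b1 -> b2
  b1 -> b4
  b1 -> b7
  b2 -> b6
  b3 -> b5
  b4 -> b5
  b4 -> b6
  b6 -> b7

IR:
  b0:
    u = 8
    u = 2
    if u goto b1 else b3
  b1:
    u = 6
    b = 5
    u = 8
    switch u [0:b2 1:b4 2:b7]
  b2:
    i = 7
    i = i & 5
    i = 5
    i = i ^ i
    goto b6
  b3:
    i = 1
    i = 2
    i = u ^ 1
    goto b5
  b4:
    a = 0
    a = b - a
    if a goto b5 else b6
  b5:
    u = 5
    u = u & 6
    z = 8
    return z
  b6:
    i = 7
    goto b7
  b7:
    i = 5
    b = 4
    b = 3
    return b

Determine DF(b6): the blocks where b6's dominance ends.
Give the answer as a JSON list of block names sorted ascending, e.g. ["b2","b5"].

idom tree: b1←b0 b2←b1 b3←b0 b4←b1 b5←b0 b6←b1 b7←b1
Join-block Dom:
  b5: preds {b3,b4}: {b0,b3} ∩ {b0,b1,b4} = {b0}; idom=b0
  b6: preds {b2,b4}: {b0,b1,b2} ∩ {b0,b1,b4} = {b0,b1}; idom=b1
  b7: preds {b1,b6}: {b0,b1} ∩ {b0,b1,b6} = {b0,b1}; idom=b1

DF derivation:
  join b5 pred b3: b3 stop@b0
  join b5 pred b4: b4→b1 stop@b0
  join b6 pred b2: b2 stop@b1
  join b6 pred b4: b4 stop@b1
  join b7 pred b1: · stop@b1
  join b7 pred b6: b6 stop@b1
  b0 → ∅
  b1 → {b5}
  b2 → {b6}
  b3 → {b5}
  b4 → {b5,b6}
  b5 → ∅
  b6 → {b7}
  b7 → ∅

DF(b6) = ["b7"]

Answer: ["b7"]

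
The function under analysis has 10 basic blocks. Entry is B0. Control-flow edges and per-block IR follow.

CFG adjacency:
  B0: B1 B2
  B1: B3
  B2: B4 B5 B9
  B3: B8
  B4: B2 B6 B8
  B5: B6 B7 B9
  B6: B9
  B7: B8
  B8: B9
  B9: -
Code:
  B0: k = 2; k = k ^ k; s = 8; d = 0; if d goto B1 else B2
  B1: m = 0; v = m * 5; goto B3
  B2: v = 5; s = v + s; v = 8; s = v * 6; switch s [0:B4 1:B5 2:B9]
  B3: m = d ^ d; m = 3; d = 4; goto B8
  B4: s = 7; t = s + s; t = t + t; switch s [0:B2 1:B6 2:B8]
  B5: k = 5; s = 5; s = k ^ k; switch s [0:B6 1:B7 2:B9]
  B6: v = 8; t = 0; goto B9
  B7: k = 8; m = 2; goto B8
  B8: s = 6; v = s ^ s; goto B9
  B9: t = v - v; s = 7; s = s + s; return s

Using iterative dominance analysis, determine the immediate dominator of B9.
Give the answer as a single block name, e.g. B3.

Answer: B0

Derivation:
idom tree: B1←B0 B2←B0 B3←B1 B4←B2 B5←B2 B6←B2 B7←B5 B8←B0 B9←B0
Dom at joins:
  B2: preds {B0,B4}: {B0} ∩ {B0,B2,B4} = {B0}; idom=B0
  B6: preds {B4,B5}: {B0,B2,B4} ∩ {B0,B2,B5} = {B0,B2}; idom=B2
  B8: preds {B3,B4,B7}: {B0,B1,B3} ∩ {B0,B2,B4} ∩ {B0,B2,B5,B7} = {B0}; idom=B0
  B9: preds {B2,B5,B6,B8}: {B0,B2} ∩ {B0,B2,B5} ∩ {B0,B2,B6} ∩ {B0,B8} = {B0}; idom=B0

idom(B9) = B0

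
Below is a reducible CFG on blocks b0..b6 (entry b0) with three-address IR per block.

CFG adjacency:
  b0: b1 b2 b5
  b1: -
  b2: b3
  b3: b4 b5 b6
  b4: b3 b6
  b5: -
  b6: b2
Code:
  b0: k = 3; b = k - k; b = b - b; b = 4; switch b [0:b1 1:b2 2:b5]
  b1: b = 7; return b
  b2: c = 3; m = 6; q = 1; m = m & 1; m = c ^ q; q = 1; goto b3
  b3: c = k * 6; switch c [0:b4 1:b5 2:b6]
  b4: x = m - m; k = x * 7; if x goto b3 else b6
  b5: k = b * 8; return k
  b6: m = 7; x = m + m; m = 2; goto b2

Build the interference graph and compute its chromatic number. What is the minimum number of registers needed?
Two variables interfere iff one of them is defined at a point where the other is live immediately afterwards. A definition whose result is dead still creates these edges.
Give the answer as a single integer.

Answer: 5

Working:
Block summaries:
  b0: def={b,k} ue=∅
  b1: def={b} ue=∅
  b2: def={c,m,q} ue=∅
  b3: def={c} ue={k}
  b4: def={k,x} ue={m}
  b5: def={k} ue={b}
  b6: def={m,x} ue=∅

Live sets:
  live b0: ∅→{b,k}
  live b1: ∅→∅
  live b2: {b,k}→{b,k,m}
  live b3: {b,k,m}→{b,k,m}
  live b4: {b,m}→{b,k,m}
  live b5: {b}→∅
  live b6: {b,k}→{b,k}

Conflict graph:
  b: {c,k,m,q,x}
  c: {b,k,m,q}
  k: {b,c,m,q,x}
  m: {b,c,k,q,x}
  q: {b,c,k,m}
  x: {b,k,m}

Registers:
  {b,c,k,m,q} pairwise interfere (5-clique) ⇒ χ ≥ 5
  5-colouring: R0={b}  R1={k}  R2={m}  R3={c,x}  R4={q}
  χ = 5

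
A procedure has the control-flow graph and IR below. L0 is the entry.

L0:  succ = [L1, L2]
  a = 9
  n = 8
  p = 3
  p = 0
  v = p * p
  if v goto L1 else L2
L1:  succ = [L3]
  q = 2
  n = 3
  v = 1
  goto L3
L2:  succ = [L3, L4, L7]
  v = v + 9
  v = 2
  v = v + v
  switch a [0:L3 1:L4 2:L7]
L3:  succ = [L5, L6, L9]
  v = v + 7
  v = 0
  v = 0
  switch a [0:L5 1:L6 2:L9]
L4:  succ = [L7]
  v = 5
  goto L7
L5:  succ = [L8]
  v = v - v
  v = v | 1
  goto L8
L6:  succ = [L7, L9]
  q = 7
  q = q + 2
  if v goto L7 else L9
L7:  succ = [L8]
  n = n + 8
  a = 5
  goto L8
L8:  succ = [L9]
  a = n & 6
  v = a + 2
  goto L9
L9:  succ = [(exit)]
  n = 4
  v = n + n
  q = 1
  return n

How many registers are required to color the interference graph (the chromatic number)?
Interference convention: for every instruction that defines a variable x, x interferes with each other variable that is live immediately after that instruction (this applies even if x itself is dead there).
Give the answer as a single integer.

Answer: 4

Working:
Block summaries:
  L0: def={a,n,p,v} ue=∅
  L1: def={n,q,v} ue=∅
  L2: def={v} ue={a,v}
  L3: def={v} ue={a,v}
  L4: def={v} ue=∅
  L5: def={v} ue={v}
  L6: def={q} ue={v}
  L7: def={a,n} ue={n}
  L8: def={a,v} ue={n}
  L9: def={n,q,v} ue=∅

Liveness:
  L0: in=∅ out={a,n,v}
  L1: in={a} out={a,n,v}
  L2: in={a,n,v} out={a,n,v}
  L3: in={a,n,v} out={n,v}
  L4: in={n} out={n}
  L5: in={n,v} out={n}
  L6: in={n,v} out={n}
  L7: in={n} out={n}
  L8: in={n} out=∅
  L9: in=∅ out=∅

Interference:
  a: {n,p,q,v}
  n: {a,p,q,v}
  p: {a,n}
  q: {a,n,v}
  v: {a,n,q}

Colouring:
  clique {a,n,q,v} ⇒ need ≥ 4
  assign a→R0 n→R1 p→R2 q→R2 v→R3 — no edge inside a register ⇒ χ ≤ 4
  χ = 4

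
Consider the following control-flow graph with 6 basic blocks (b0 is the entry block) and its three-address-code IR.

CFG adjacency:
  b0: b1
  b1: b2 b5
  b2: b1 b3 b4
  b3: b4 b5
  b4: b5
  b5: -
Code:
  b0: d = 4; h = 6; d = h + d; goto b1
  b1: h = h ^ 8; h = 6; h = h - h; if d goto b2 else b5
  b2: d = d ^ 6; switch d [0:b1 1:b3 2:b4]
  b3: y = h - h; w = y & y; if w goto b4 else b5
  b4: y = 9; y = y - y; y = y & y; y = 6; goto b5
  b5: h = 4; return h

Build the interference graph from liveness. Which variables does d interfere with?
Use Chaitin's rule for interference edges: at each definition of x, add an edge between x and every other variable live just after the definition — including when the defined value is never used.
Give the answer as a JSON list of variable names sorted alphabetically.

Answer: ["h"]

Analysis:
def/use:
  b0: def={d,h} ue=∅
  b1: def={h} ue={d,h}
  b2: def={d} ue={d}
  b3: def={w,y} ue={h}
  b4: def={y} ue=∅
  b5: def={h} ue=∅

Backward fixpoint:
  b0 li=∅ lo={d,h}
  b1 li={d,h} lo={d,h}
  b2 li={d,h} lo={d,h}
  b3 li={h} lo=∅
  b4 li=∅ lo=∅
  b5 li=∅ lo=∅

Interference:
  d↔{h}
  h↔{d}
  w↔∅
  y↔∅

N(d) = ["h"]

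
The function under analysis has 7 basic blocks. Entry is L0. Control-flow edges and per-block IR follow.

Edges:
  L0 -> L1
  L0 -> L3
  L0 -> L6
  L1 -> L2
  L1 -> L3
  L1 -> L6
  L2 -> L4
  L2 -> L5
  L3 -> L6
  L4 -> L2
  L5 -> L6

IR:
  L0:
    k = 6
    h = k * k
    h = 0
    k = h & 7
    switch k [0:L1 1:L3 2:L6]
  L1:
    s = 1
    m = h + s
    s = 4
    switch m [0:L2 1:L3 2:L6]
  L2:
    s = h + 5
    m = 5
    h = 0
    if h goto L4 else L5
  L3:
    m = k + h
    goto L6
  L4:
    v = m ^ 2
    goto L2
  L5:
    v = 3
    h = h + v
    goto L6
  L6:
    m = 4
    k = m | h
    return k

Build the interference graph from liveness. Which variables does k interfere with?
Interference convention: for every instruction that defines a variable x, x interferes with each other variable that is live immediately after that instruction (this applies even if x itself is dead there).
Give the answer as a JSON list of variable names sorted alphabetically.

Answer: ["h", "m", "s"]

Derivation:
Per-block:
  L0 def {h,k} use ∅
  L1 def {m,s} use {h}
  L2 def {h,m,s} use {h}
  L3 def {m} use {h,k}
  L4 def {v} use {m}
  L5 def {h,v} use {h}
  L6 def {k,m} use {h}

Live sets:
  L0: in=∅ out={h,k}
  L1: in={h,k} out={h,k}
  L2: in={h} out={h,m}
  L3: in={h,k} out={h}
  L4: in={h,m} out={h}
  L5: in={h} out={h}
  L6: in={h} out=∅

Interfere edges:
  h↔{k,m,s,v}
  k↔{h,m,s}
  m↔{h,k,s}
  s↔{h,k,m}
  v↔{h}

N(k) = ["h", "m", "s"]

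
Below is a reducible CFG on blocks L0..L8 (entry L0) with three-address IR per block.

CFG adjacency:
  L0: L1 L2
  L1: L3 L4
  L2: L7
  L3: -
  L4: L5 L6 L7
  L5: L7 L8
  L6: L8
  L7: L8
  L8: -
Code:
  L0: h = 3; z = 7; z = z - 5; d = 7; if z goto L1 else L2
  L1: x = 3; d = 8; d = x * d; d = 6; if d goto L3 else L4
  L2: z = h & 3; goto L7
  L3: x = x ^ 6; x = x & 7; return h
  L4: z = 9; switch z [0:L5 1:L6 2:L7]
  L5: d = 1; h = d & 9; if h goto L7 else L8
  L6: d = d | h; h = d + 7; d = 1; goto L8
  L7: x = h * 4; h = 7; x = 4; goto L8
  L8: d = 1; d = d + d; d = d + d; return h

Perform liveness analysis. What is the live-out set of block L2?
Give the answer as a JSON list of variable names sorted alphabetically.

Answer: ["h"]

Working:
Block summaries:
  L0: def={d,h,z} ue=∅
  L1: def={d,x} ue=∅
  L2: def={z} ue={h}
  L3: def={x} ue={h,x}
  L4: def={z} ue=∅
  L5: def={d,h} ue=∅
  L6: def={d,h} ue={d,h}
  L7: def={h,x} ue={h}
  L8: def={d} ue={h}

Liveness:
  L0: in=∅ out={h}
  L1: in={h} out={d,h,x}
  L2: in={h} out={h}
  L3: in={h,x} out=∅
  L4: in={d,h} out={d,h}
  L5: in=∅ out={h}
  L6: in={d,h} out={h}
  L7: in={h} out={h}
  L8: in={h} out=∅

live-out(L2) = ["h"]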